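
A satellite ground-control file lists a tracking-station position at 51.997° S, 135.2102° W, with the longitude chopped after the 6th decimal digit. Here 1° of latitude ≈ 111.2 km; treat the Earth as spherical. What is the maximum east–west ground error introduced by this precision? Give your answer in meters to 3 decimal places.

0.068 meters

Truncating at 6 decimal places can drop up to a full unit in the last place, so the longitude may be off by as much as 1e-06°.
At latitude 51.997° a degree of longitude spans 111200 m × cos 51.997° = 111200 × 0.6157 ≈ 68466.1 m.
East–west error: 1e-06° × 68466.1 m/° ≈ 0.0684661 m.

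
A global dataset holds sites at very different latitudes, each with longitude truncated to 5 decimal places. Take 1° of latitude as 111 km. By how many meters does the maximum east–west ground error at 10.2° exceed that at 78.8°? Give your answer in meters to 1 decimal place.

0.9 meters

Truncating at 5 decimal places can drop up to a full unit in the last place, so the longitude may be off by as much as 1e-05°.
Error at 10.2° = 1e-05° × 111000 × cos 10.2° ≈ 1.11 × 0.9842 = 1.0925 m.
At 78.8°: 1e-05° × 111000 × cos 78.8° = 1e-05 × 111000 × 0.1942 ≈ 0.2156 m.
Difference: 1.0925 − 0.2156 = 0.87686 m.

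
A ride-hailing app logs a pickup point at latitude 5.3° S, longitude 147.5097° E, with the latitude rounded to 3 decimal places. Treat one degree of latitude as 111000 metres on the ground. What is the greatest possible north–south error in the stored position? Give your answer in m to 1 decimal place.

55.5 m

Rounding to 3 decimal places leaves the latitude within ±0.0005° of the true value.
North–south distance: 0.0005° × 111000 m/° = 55.5 m.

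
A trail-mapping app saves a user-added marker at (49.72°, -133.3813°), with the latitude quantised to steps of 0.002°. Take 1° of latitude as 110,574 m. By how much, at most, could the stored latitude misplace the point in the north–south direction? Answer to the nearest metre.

With a 0.002° grid the true value lies within half a step, ±0.002°/2 = ±0.001°, of the stored one.
So the N–S error is at most 0.001 × 110574 = 110.574 m.

111 metres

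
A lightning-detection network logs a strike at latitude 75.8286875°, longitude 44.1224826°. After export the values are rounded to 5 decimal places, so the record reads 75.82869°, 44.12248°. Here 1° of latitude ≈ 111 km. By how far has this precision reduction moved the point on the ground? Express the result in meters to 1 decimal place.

The latitude changed by -0.0000025° and the longitude by +0.0000026°.
N–S: -0.0000025° × 111000 m/° = -0.2775 m.
E–W at 75.8287°: 0.0000026° × 111000 × cos 75.8287° = 0.0000026 × 111000 × 0.2448 ≈ 0.0706556 m.
Combined displacement = (0.2775² + 0.0706556²)^½ ≈ 0.286354 m.

0.3 meters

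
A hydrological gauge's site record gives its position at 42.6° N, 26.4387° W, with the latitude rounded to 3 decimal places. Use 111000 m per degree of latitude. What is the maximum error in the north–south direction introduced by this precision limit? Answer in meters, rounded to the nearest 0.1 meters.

55.5 meters

Rounding to 3 decimal places leaves the latitude within ±0.0005° of the true value.
So the N–S error is at most 0.0005 × 111000 = 55.5 m.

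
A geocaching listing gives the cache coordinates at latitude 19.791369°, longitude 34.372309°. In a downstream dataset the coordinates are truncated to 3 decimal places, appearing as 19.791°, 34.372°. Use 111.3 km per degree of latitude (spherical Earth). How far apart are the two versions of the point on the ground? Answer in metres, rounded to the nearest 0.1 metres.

52.3 metres

The latitude changed by +0.000369° and the longitude by +0.000309°.
N–S: 0.000369° × 111300 m/° = 41.0697 m.
East–west at this latitude: 0.000309° × 111300 × cos 19.791° ≈ 0.000309 × 104726 = 32.3603 m.
Combined displacement = (41.0697² + 32.3603²)^½ ≈ 52.2868 m.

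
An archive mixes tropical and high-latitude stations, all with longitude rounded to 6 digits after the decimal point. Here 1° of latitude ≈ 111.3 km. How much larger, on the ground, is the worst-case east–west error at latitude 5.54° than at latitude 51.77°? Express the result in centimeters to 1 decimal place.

2.1 centimeters

Rounding to 6 decimal places leaves the longitude within ±5e-07° of the true value.
Error at 5.54° = 5e-07° × 111300 × cos 5.54° ≈ 0.05565 × 0.9953 = 0.05539 m.
Error at 51.77° = 5e-07° × 111300 × cos 51.77° ≈ 0.05565 × 0.6188 = 0.034437 m.
Difference: 0.05539 − 0.034437 = 0.020953 m.
That is 0.0209527 m = 2.0953 cm.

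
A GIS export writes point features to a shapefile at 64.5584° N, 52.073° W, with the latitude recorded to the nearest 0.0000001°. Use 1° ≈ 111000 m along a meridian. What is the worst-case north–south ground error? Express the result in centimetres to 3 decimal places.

0.555 centimetres

Rounding to 7 decimal places leaves the latitude within ±5e-08° of the true value.
North–south distance: 5e-08° × 111000 m/° = 0.00555 m.
That is 0.00555 m = 0.555 cm.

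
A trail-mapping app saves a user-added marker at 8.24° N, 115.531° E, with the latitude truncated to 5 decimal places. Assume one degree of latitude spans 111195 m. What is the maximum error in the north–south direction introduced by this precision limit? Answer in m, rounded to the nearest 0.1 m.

Truncating at 5 decimal places can drop up to a full unit in the last place, so the latitude may be off by as much as 1e-05°.
North–south distance: 1e-05° × 111195 m/° = 1.11195 m.

1.1 m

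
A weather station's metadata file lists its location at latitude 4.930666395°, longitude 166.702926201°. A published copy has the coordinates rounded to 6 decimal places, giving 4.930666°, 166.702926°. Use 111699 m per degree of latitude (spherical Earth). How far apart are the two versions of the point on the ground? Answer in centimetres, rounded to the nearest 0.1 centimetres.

The latitude changed by +0.000000395° and the longitude by +0.000000201°.
N–S: 0.000000395° × 111699 m/° = 0.0441211 m.
E–W at 4.93067°: 0.000000201° × 111699 × cos 4.93067° = 0.000000201 × 111699 × 0.9963 ≈ 0.0223684 m.
Combined displacement = (0.0441211² + 0.0223684²)^½ ≈ 0.0494673 m.
That is 0.0494673 m = 4.9467 cm.

4.9 centimetres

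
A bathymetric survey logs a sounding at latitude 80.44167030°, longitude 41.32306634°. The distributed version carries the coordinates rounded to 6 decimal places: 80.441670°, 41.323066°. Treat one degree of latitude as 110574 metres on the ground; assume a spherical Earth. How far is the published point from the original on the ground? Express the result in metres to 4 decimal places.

The latitude changed by +0.00000030° and the longitude by +0.00000034°.
N–S: 0.00000030° × 110574 m/° = 0.0331722 m.
East–west at this latitude: 0.00000034° × 110574 × cos 80.4417° ≈ 0.00000034 × 18361 = 0.00624274 m.
Hypotenuse of the two orthogonal shifts: √(0.0331722² + 0.00624274²) = 0.0337545 m.

0.0338 metres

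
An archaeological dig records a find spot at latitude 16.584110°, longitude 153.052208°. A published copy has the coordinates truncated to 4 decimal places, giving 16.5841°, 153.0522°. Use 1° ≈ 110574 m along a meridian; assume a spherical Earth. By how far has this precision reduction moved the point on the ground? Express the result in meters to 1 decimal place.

1.4 meters

Δlat = 16.584110 − 16.5841 = +0.000010°; Δlon = 153.052208 − 153.0522 = +0.000008°.
N–S: 0.000010° × 110574 m/° = 1.10574 m.
East–west at this latitude: 0.000008° × 110574 × cos 16.5841° ≈ 0.000008 × 105974 = 0.847795 m.
Hypotenuse of the two orthogonal shifts: √(1.10574² + 0.847795²) = 1.39335 m.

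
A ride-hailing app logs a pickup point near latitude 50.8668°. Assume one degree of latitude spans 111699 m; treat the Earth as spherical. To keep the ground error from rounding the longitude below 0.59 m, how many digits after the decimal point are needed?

At 50.8668° one degree of longitude covers 111699 × cos 50.8668° ≈ 111699 × 0.6311 ≈ 70496.1 m.
Rounding to N decimal places gives at most 0.5 × 10⁻ᴺ degrees of error, i.e. 0.5 × 10⁻ᴺ × 70496.1 m.
Setting 35248 × 10⁻ᴺ ≤ 0.59 gives 10ᴺ ≥ 5.974e+04, i.e. N ≥ 4.78.
So 5 decimal places suffice (0.352 m); 4 would allow up to 3.52 m.

5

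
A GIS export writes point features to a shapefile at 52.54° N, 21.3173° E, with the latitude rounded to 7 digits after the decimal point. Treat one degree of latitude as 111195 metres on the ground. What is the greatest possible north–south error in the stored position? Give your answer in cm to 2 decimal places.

Rounding to 7 decimal places leaves the latitude within ±5e-08° of the true value.
So the N–S error is at most 5e-08 × 111195 = 0.00555975 m.
That is 0.00555975 m = 0.55597 cm.

0.56 cm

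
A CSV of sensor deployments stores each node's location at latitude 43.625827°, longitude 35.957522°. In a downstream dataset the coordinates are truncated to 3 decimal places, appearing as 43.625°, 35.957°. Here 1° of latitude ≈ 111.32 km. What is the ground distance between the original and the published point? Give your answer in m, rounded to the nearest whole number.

101 m

The latitude changed by +0.000827° and the longitude by +0.000522°.
North–south shift: 0.000827 × 111320 = 92.0616 m.
East–west at this latitude: 0.000522° × 111320 × cos 43.625° ≈ 0.000522 × 80581.3 = 42.0634 m.
Combined displacement = (92.0616² + 42.0634²)^½ ≈ 101.216 m.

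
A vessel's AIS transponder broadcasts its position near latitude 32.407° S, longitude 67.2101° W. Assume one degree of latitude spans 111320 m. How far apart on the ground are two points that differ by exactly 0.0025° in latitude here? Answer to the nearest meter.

0.0025° × 111320 m/° = 278.3 m.

278 meters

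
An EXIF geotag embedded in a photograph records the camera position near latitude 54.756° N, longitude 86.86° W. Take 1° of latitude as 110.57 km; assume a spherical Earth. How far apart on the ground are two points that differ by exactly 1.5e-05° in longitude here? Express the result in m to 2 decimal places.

1.5e-05° of longitude at 54.756° is 1.5e-05 × 110570 × cos 54.756° ≈ 1.5e-05 × 63805.5 = 0.957082 m.

0.96 m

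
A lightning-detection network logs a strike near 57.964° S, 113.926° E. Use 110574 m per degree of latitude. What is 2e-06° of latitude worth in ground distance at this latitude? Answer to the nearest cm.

Along a meridian 2e-06° is 2e-06 × 110574 = 0.221148 m.
That is 0.221148 m = 22.115 cm.

22 cm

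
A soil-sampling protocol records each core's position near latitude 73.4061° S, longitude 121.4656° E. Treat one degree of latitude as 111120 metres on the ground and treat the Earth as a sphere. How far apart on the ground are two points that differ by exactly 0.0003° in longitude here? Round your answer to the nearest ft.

31 ft

One degree of longitude here spans 111120 × cos 73.4061° = 111120 × 0.2856 ≈ 31734.4 m; 0.0003° of that is 9.52031 m.
In feet: 9.52031 m ÷ 0.3048 ≈ 31.235 ft.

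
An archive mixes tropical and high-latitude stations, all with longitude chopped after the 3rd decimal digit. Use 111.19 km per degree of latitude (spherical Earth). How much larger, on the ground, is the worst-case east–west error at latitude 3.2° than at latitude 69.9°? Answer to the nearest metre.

Truncating at 3 decimal places can drop up to a full unit in the last place, so the longitude may be off by as much as 0.001°.
At 3.2°: 0.001° × 111190 × cos 3.2° = 0.001 × 111190 × 0.9984 ≈ 111.02 m.
Error at 69.9° = 0.001° × 111190 × cos 69.9° ≈ 111.19 × 0.3437 = 38.212 m.
Difference: 111.02 − 38.212 = 72.805 m.

73 metres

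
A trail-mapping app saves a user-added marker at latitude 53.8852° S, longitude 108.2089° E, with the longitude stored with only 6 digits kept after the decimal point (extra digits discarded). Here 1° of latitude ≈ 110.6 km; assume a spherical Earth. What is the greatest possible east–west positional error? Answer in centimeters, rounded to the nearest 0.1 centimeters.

Truncating at 6 decimal places can drop up to a full unit in the last place, so the longitude may be off by as much as 1e-06°.
Parallels shrink by cos φ, so at 53.8852° a degree of longitude is 110600 × 0.5894 ≈ 65188.2 m.
Maximum E–W displacement: 1e-06 × 65188.2 = 0.0651882 m.
That is 0.0651882 m = 6.5188 cm.

6.5 centimeters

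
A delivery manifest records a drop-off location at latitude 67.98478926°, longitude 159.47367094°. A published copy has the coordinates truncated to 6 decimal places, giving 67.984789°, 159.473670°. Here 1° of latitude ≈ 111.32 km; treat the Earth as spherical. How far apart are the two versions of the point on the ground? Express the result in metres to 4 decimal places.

0.0487 metres

Δlat = 67.98478926 − 67.984789 = +0.00000026°; Δlon = 159.47367094 − 159.473670 = +0.00000094°.
N–S: 0.00000026° × 111320 m/° = 0.0289432 m.
E–W at 67.9848°: 0.00000094° × 111320 × cos 67.9848° = 0.00000094 × 111320 × 0.3749 ≈ 0.0392249 m.
Combined displacement = (0.0289432² + 0.0392249²)^½ ≈ 0.0487473 m.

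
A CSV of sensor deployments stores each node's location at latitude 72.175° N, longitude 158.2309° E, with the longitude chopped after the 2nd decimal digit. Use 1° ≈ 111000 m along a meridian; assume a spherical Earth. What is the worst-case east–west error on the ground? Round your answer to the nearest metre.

Truncating at 2 decimal places can drop up to a full unit in the last place, so the longitude may be off by as much as 0.01°.
One degree of longitude at 72.175° is 111000 × cos 72.175° ≈ 111000 × 0.3061 = 33978.3 m.
East–west error: 0.01° × 33978.3 m/° ≈ 339.783 m.

340 metres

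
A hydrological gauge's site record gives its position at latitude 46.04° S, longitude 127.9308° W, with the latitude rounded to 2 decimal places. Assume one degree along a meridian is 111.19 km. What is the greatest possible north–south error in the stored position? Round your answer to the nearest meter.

556 meters

Rounding to 2 decimal places leaves the latitude within ±0.005° of the true value.
So the N–S error is at most 0.005 × 111190 = 555.95 m.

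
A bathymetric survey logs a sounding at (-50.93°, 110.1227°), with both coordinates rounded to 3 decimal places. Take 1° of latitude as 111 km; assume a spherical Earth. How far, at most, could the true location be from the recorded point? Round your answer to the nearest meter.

66 meters

Rounding to 3 decimal places leaves each coordinate within ±0.0005° of the true value.
North–south component: 0.0005° × 111000 = 55.5 m.
Longitude error → 0.0005 × 111000 × cos 50.93° = 0.0005 × 111000 × 0.6303 ≈ 34.98 m.
Worst case both components are at the extreme and orthogonal: √(55.5² + 34.98²) ≈ 65.6037 m.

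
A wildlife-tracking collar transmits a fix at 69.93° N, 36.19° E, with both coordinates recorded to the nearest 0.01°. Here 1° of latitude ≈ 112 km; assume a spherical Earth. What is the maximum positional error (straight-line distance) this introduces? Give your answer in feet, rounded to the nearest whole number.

Rounding to 2 decimal places leaves each coordinate within ±0.005° of the true value.
Latitude error → 0.005 × 112000 = 560 m along the meridian.
East–west component at 69.93°: 0.005° × 112000 × cos 69.93° ≈ 0.005 × 38434.8 ≈ 192.174 m.
The two errors are perpendicular, so the maximum displacement is √(560² + 192.174²) ≈ 592.056 m.
In feet: 592.056 m ÷ 0.3048 ≈ 1942.4 ft.

1942 feet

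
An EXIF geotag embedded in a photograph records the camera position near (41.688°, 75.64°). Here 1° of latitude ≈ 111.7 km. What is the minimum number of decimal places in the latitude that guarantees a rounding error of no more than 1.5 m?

One degree of latitude covers 111700 m.
With N decimal places the half-ulp bound is 0.5·10⁻ᴺ°, or 0.5·10⁻ᴺ × 111700 m on the ground.
Setting 55850 × 10⁻ᴺ ≤ 1.5 gives 10ᴺ ≥ 3.723e+04, i.e. N ≥ 4.57.
N = 4 would give 5.58 m (too coarse); N = 5 gives 0.558 m ≤ 1.5 m.

5 decimal places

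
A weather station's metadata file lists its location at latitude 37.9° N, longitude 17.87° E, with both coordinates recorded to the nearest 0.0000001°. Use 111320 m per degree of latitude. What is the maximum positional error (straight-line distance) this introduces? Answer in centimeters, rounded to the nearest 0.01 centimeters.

0.71 centimeters

Rounding to 7 decimal places leaves each coordinate within ±5e-08° of the true value.
North–south component: 5e-08° × 111320 = 0.005566 m.
E–W at 37.9°: 5e-08° × 111320 × cos 37.9° = 5e-08 × 111320 × 0.7891 ≈ 0.00439204 m.
Combining orthogonally: (0.005566² + 0.00439204²)^½ ≈ 0.00709016 m.
That is 0.00709016 m = 0.70902 cm.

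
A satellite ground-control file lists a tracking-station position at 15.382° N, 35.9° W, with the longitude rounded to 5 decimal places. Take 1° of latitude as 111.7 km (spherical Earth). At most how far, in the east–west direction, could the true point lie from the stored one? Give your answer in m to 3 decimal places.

0.538 m

Rounding to 5 decimal places leaves the longitude within ±5e-06° of the true value.
At latitude 15.382° a degree of longitude spans 111700 m × cos 15.382° = 111700 × 0.9642 ≈ 107699 m.
So at most 5e-06° × 107699 ≈ 0.538494 m east–west.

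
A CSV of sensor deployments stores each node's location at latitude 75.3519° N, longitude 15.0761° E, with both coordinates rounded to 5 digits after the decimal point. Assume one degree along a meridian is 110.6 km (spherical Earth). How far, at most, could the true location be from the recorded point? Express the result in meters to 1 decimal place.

0.6 meters

Rounding to 5 decimal places leaves each coordinate within ±5e-06° of the true value.
N–S: 5e-06° × 110600 m/° = 0.553 m.
E–W at 75.3519°: 5e-06° × 110600 × cos 75.3519° = 5e-06 × 110600 × 0.2529 ≈ 0.139844 m.
Worst case both components are at the extreme and orthogonal: √(0.553² + 0.139844²) ≈ 0.570408 m.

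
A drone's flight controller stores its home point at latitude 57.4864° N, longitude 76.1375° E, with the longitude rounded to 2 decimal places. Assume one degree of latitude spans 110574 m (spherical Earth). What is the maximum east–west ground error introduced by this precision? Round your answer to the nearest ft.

975 ft

Rounding to 2 decimal places leaves the longitude within ±0.005° of the true value.
Parallels shrink by cos φ, so at 57.4864° a degree of longitude is 110574 × 0.5375 ≈ 59433.5 m.
Maximum E–W displacement: 0.005 × 59433.5 = 297.168 m.
Converting: 297.168 m × 3.2808 ft/m ≈ 974.96 ft.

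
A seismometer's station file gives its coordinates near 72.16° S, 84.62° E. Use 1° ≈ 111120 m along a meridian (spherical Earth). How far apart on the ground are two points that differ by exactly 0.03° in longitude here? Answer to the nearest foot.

At 72.16° a degree of longitude is 111120 × cos 72.16° ≈ 34042.7 m, so 0.03° corresponds to 1021.28 m.
Converting: 1021.28 m × 3.2808 ft/m ≈ 3350.7 ft.

3351 feet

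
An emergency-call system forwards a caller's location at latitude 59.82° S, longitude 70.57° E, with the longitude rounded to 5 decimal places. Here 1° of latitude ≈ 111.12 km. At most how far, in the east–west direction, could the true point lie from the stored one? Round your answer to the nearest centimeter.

28 centimeters

Rounding to 5 decimal places leaves the longitude within ±5e-06° of the true value.
Parallels shrink by cos φ, so at 59.82° a degree of longitude is 111120 × 0.5027 ≈ 55862 m.
So at most 5e-06° × 55862 ≈ 0.27931 m east–west.
That is 0.27931 m = 27.931 cm.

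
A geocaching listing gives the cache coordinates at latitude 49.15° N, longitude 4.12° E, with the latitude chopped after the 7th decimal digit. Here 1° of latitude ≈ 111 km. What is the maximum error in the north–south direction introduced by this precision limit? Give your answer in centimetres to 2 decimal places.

Truncating at 7 decimal places can drop up to a full unit in the last place, so the latitude may be off by as much as 1e-07°.
So the N–S error is at most 1e-07 × 111000 = 0.0111 m.
That is 0.0111 m = 1.11 cm.

1.11 centimetres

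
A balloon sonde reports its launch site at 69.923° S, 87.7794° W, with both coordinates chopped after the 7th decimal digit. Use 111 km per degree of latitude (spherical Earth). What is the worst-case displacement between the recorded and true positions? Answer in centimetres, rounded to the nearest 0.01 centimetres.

1.17 centimetres

Truncating at 7 decimal places can drop up to a full unit in the last place, so each coordinate may be off by as much as 1e-07°.
North–south component: 1e-07° × 111000 = 0.0111 m.
E–W at 69.923°: 1e-07° × 111000 × cos 69.923° = 1e-07 × 111000 × 0.3433 ≈ 0.00381044 m.
Worst case both components are at the extreme and orthogonal: √(0.0111² + 0.00381044²) ≈ 0.0117358 m.
That is 0.0117358 m = 1.1736 cm.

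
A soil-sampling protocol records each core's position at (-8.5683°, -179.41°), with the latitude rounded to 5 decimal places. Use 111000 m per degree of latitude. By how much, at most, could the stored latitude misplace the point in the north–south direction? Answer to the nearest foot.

2 feet

Rounding to 5 decimal places leaves the latitude within ±5e-06° of the true value.
North–south distance: 5e-06° × 111000 m/° = 0.555 m.
Converting: 0.555 m × 3.2808 ft/m ≈ 1.8209 ft.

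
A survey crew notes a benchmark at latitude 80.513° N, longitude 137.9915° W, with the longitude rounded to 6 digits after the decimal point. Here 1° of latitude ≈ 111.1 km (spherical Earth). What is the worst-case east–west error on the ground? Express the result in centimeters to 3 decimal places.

Rounding to 6 decimal places leaves the longitude within ±5e-07° of the true value.
At latitude 80.513° a degree of longitude spans 111100 m × cos 80.513° = 111100 × 0.1648 ≈ 18311.9 m.
Maximum E–W displacement: 5e-07 × 18311.9 = 0.00915596 m.
That is 0.00915596 m = 0.9156 cm.

0.916 centimeters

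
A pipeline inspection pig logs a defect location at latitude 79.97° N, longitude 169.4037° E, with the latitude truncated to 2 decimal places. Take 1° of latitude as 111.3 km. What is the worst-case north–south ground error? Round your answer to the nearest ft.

3652 ft

Truncating at 2 decimal places can drop up to a full unit in the last place, so the latitude may be off by as much as 0.01°.
North–south distance: 0.01° × 111300 m/° = 1113 m.
Converting: 1113 m × 3.2808 ft/m ≈ 3651.6 ft.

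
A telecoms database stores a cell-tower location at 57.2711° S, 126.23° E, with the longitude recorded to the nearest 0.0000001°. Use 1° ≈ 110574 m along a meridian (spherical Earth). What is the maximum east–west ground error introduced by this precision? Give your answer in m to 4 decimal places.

0.0030 m

Rounding to 7 decimal places leaves the longitude within ±5e-08° of the true value.
Parallels shrink by cos φ, so at 57.2711° a degree of longitude is 110574 × 0.5407 ≈ 59783.5 m.
Maximum E–W displacement: 5e-08 × 59783.5 = 0.00298917 m.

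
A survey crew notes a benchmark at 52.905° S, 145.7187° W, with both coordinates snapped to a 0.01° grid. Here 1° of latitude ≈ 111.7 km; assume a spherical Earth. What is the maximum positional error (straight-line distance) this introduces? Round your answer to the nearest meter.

With a 0.01° grid the true value lies within half a step, ±0.01°/2 = ±0.005°, of the stored one.
Latitude error → 0.005 × 111700 = 558.5 m along the meridian.
Longitude error → 0.005 × 111700 × cos 52.905° = 0.005 × 111700 × 0.6031 ≈ 336.853 m.
Worst case both components are at the extreme and orthogonal: √(558.5² + 336.853²) ≈ 652.221 m.

652 meters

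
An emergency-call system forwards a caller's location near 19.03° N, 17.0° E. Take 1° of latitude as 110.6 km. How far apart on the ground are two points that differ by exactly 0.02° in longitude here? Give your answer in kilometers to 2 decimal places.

0.02° of longitude at 19.03° is 0.02 × 110600 × cos 19.03° ≈ 0.02 × 104555 = 2091.11 m.
That is 2091.11 m = 2.0911 km.

2.09 kilometers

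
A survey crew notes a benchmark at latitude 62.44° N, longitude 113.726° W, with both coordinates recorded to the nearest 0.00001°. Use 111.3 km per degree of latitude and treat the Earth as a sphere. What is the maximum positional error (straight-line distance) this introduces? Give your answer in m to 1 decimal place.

Rounding to 5 decimal places leaves each coordinate within ±5e-06° of the true value.
North–south component: 5e-06° × 111300 = 0.5565 m.
E–W at 62.44°: 5e-06° × 111300 × cos 62.44° = 5e-06 × 111300 × 0.4627 ≈ 0.25748 m.
Worst case both components are at the extreme and orthogonal: √(0.5565² + 0.25748²) ≈ 0.613179 m.

0.6 m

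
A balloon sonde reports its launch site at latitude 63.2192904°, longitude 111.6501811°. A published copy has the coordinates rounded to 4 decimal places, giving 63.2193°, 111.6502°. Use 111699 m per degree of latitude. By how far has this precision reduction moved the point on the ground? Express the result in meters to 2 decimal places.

Δlat = 63.2192904 − 63.2193 = -0.0000096°; Δlon = 111.6501811 − 111.6502 = -0.0000189°.
North–south shift: -0.0000096 × 111699 = -1.07231 m.
E–W at 63.2193°: -0.0000189° × 111699 × cos 63.2193° = -0.0000189 × 111699 × 0.4506 ≈ -0.951218 m.
Hypotenuse of the two orthogonal shifts: √(1.07231² + 0.951218²) = 1.43341 m.

1.43 meters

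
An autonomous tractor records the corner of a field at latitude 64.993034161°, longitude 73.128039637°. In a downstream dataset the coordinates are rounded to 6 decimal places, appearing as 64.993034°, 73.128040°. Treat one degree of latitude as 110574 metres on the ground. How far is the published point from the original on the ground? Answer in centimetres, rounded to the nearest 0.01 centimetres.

The latitude changed by +0.000000161° and the longitude by -0.000000363°.
N–S: 0.000000161° × 110574 m/° = 0.0178024 m.
East–west at this latitude: -0.000000363° × 110574 × cos 64.993° ≈ -0.000000363 × 46742.8 = -0.0169676 m.
Combined displacement = (0.0178024² + 0.0169676²)^½ ≈ 0.0245932 m.
That is 0.0245932 m = 2.4593 cm.

2.46 centimetres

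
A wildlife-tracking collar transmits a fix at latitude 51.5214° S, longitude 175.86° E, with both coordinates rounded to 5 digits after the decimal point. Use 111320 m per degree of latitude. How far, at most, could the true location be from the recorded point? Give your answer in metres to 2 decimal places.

Rounding to 5 decimal places leaves each coordinate within ±5e-06° of the true value.
Latitude error → 5e-06 × 111320 = 0.5566 m along the meridian.
Longitude error → 5e-06 × 111320 × cos 51.5214° = 5e-06 × 111320 × 0.6222 ≈ 0.346329 m.
The two errors are perpendicular, so the maximum displacement is √(0.5566² + 0.346329²) ≈ 0.655551 m.

0.66 metres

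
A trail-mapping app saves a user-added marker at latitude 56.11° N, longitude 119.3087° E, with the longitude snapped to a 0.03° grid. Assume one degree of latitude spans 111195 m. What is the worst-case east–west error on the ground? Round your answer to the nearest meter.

With a 0.03° grid the true value lies within half a step, ±0.03°/2 = ±0.015°, of the stored one.
One degree of longitude at 56.11° is 111195 × cos 56.11° ≈ 111195 × 0.5576 = 62002.4 m.
East–west error: 0.015° × 62002.4 m/° ≈ 930.035 m.

930 meters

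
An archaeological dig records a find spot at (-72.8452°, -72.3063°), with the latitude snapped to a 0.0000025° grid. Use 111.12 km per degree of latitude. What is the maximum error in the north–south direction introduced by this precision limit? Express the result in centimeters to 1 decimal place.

With a 0.0000025° grid the true value lies within half a step, ±0.0000025°/2 = ±1.25e-06°, of the stored one.
North–south distance: 1.25e-06° × 111120 m/° = 0.1389 m.
That is 0.1389 m = 13.89 cm.

13.9 centimeters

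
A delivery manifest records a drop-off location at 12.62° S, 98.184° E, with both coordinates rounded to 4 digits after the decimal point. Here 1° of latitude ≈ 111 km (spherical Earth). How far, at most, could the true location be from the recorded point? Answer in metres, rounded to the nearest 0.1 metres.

7.8 metres

Rounding to 4 decimal places leaves each coordinate within ±5e-05° of the true value.
Latitude error → 5e-05 × 111000 = 5.55 m along the meridian.
Longitude error → 5e-05 × 111000 × cos 12.62° = 5e-05 × 111000 × 0.9758 ≈ 5.41592 m.
The two errors are perpendicular, so the maximum displacement is √(5.55² + 5.41592²) ≈ 7.75465 m.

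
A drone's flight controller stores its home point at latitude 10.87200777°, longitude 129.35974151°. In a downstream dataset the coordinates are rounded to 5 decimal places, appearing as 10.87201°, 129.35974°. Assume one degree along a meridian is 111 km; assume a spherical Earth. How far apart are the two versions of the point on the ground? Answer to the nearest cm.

30 cm

The latitude changed by -0.00000223° and the longitude by +0.00000151°.
North–south shift: -0.00000223 × 111000 = -0.24753 m.
East–west at this latitude: 0.00000151° × 111000 × cos 10.872° ≈ 0.00000151 × 109008 = 0.164602 m.
Combined displacement = (0.24753² + 0.164602²)^½ ≈ 0.297262 m.
That is 0.297262 m = 29.726 cm.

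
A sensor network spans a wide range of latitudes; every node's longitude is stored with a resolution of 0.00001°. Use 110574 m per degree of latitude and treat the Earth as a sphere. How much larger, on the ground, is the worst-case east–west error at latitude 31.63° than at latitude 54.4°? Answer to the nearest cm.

15 cm

With a 0.00001° grid the true value lies within half a step, ±0.00001°/2 = ±5e-06°, of the stored one.
At 31.63°: 5e-06° × 110574 × cos 31.63° = 5e-06 × 110574 × 0.8515 ≈ 0.47074 m.
At 54.4°: 5e-06° × 110574 × cos 54.4° = 5e-06 × 110574 × 0.5821 ≈ 0.32184 m.
Difference: 0.47074 − 0.32184 = 0.1489 m.
That is 0.148904 m = 14.89 cm.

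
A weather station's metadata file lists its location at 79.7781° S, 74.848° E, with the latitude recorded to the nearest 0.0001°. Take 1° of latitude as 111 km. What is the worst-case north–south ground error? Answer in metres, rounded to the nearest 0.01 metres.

Rounding to 4 decimal places leaves the latitude within ±5e-05° of the true value.
North–south distance: 5e-05° × 111000 m/° = 5.55 m.

5.55 metres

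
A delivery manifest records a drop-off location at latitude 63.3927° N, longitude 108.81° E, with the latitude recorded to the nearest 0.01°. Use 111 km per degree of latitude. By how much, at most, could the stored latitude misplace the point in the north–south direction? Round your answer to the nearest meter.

555 meters

Rounding to 2 decimal places leaves the latitude within ±0.005° of the true value.
North–south distance: 0.005° × 111000 m/° = 555 m.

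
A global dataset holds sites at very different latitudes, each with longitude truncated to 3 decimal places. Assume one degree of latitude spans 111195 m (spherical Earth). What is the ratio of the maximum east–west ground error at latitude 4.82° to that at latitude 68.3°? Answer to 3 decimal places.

Truncating at 3 decimal places can drop up to a full unit in the last place, so the longitude may be off by as much as 0.001°.
Error at 4.82° = 0.001° × 111195 × cos 4.82° ≈ 111.2 × 0.9965 = 110.8 m.
Error at 68.3° = 0.001° × 111195 × cos 68.3° ≈ 111.2 × 0.3697 = 41.114 m.
The ratio reduces to cos 4.82° / cos 68.3° = 0.9965/0.3697 ≈ 2.6950.

2.695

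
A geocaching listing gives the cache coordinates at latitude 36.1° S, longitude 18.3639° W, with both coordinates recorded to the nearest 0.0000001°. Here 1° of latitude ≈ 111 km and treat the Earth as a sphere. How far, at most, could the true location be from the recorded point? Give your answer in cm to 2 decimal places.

Rounding to 7 decimal places leaves each coordinate within ±5e-08° of the true value.
North–south component: 5e-08° × 111000 = 0.00555 m.
East–west component at 36.1°: 5e-08° × 111000 × cos 36.1° ≈ 5e-08 × 89686.9 ≈ 0.00448434 m.
The two errors are perpendicular, so the maximum displacement is √(0.00555² + 0.00448434²) ≈ 0.00713525 m.
That is 0.00713525 m = 0.71353 cm.

0.71 cm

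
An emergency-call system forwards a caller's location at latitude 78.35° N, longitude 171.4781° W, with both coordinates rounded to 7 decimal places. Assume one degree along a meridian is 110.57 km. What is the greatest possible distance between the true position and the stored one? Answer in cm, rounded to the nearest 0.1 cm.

0.6 cm

Rounding to 7 decimal places leaves each coordinate within ±5e-08° of the true value.
N–S: 5e-08° × 110570 m/° = 0.0055285 m.
E–W at 78.35°: 5e-08° × 110570 × cos 78.35° = 5e-08 × 110570 × 0.2019 ≈ 0.00111638 m.
Worst case both components are at the extreme and orthogonal: √(0.0055285² + 0.00111638²) ≈ 0.00564009 m.
That is 0.00564009 m = 0.56401 cm.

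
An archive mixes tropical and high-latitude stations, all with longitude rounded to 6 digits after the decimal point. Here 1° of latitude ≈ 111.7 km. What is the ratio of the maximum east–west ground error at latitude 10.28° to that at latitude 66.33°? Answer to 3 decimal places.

Rounding to 6 decimal places leaves the longitude within ±5e-07° of the true value.
Error at 10.28° = 5e-07° × 111700 × cos 10.28° ≈ 0.05585 × 0.9839 = 0.054953 m.
Error at 66.33° = 5e-07° × 111700 × cos 66.33° ≈ 0.05585 × 0.4015 = 0.022422 m.
Ratio: 0.054953 / 0.022422 = cos 10.28° / cos 66.33° ≈ 2.4509.

2.451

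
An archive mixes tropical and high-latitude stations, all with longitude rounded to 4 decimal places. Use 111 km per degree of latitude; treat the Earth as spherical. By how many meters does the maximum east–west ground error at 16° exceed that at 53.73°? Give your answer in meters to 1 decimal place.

2.1 meters

Rounding to 4 decimal places leaves the longitude within ±5e-05° of the true value.
Error at 16° = 5e-05° × 111000 × cos 16° ≈ 5.55 × 0.9613 = 5.335 m.
At 53.73°: 5e-05° × 111000 × cos 53.73° = 5e-05 × 111000 × 0.5916 ≈ 3.2833 m.
So the lower-latitude error exceeds the higher by 5.335 − 3.2833 = 2.0517 m.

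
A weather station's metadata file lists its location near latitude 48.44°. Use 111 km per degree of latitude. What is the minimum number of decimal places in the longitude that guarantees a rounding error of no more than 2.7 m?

At 48.44° one degree of longitude covers 111000 × cos 48.44° ≈ 111000 × 0.6634 ≈ 73637.8 m.
Rounding to N decimal places gives at most 0.5 × 10⁻ᴺ degrees of error, i.e. 0.5 × 10⁻ᴺ × 73637.8 m.
Need 0.5 × 73637.8 × 10⁻ᴺ ≤ 2.7 → 10⁻ᴺ ≤ 7.333e-05, so N ≥ 4.13.
N = 4 would give 3.68 m (too coarse); N = 5 gives 0.368 m ≤ 2.7 m.

5 decimal places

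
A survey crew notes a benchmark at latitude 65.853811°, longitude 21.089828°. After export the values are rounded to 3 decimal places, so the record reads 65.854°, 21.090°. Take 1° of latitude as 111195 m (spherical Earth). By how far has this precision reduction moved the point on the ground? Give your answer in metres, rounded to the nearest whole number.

22 metres

The latitude changed by -0.000189° and the longitude by -0.000172°.
N–S: -0.000189° × 111195 m/° = -21.0159 m.
East–west at this latitude: -0.000172° × 111195 × cos 65.854° ≈ -0.000172 × 45485.8 = -7.82355 m.
Distance: √(21.0159² + 7.82355²) ≈ 22.4249 m.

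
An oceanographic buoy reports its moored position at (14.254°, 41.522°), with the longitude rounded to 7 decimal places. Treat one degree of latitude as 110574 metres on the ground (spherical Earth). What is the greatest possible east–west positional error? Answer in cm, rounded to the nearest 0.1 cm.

Rounding to 7 decimal places leaves the longitude within ±5e-08° of the true value.
Parallels shrink by cos φ, so at 14.254° a degree of longitude is 110574 × 0.9692 ≈ 107170 m.
So at most 5e-08° × 107170 ≈ 0.00535849 m east–west.
That is 0.00535849 m = 0.53585 cm.

0.5 cm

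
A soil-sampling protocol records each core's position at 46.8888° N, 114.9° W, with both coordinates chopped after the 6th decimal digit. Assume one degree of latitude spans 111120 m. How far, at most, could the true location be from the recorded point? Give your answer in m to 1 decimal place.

0.1 m

Truncating at 6 decimal places can drop up to a full unit in the last place, so each coordinate may be off by as much as 1e-06°.
N–S: 1e-06° × 111120 m/° = 0.11112 m.
Longitude error → 1e-06 × 111120 × cos 46.8888° = 1e-06 × 111120 × 0.6834 ≈ 0.0759412 m.
Worst case both components are at the extreme and orthogonal: √(0.11112² + 0.0759412²) ≈ 0.134591 m.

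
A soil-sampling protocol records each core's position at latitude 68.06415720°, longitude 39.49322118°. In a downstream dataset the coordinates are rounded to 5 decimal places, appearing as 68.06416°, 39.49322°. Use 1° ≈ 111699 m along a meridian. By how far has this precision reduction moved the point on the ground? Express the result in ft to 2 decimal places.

1.04 ft

The latitude changed by -0.00000280° and the longitude by +0.00000118°.
North–south shift: -0.00000280 × 111699 = -0.312757 m.
East–west at this latitude: 0.00000118° × 111699 × cos 68.0642° ≈ 0.00000118 × 41727.2 = 0.0492381 m.
Hypotenuse of the two orthogonal shifts: √(0.312757² + 0.0492381²) = 0.316609 m.
In feet: 0.316609 m ÷ 0.3048 ≈ 1.0387 ft.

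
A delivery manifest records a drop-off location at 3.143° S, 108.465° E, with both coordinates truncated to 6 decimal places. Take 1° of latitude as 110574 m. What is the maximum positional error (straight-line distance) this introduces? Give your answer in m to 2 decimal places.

0.16 m

Truncating at 6 decimal places can drop up to a full unit in the last place, so each coordinate may be off by as much as 1e-06°.
Latitude error → 1e-06 × 110574 = 0.110574 m along the meridian.
Longitude error → 1e-06 × 110574 × cos 3.143° = 1e-06 × 110574 × 0.9985 ≈ 0.110408 m.
Worst case both components are at the extreme and orthogonal: √(0.110574² + 0.110408²) ≈ 0.156258 m.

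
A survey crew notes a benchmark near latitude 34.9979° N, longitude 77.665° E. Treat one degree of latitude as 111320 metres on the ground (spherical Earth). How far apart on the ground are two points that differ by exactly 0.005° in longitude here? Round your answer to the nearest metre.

456 metres

0.005° of longitude at 34.9979° is 0.005 × 111320 × cos 34.9979° ≈ 0.005 × 91190.3 = 455.952 m.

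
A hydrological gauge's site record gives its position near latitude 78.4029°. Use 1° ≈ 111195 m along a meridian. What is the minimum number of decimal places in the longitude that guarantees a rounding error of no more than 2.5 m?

4 decimal places

At 78.4029° one degree of longitude covers 111195 × cos 78.4029° ≈ 111195 × 0.2010 ≈ 22353.3 m.
N decimal places → at most half a unit in the last place, 0.5 × 10⁻ᴺ° = 22353.3/2 × 10⁻ᴺ m.
Setting 11176.7 × 10⁻ᴺ ≤ 2.5 gives 10ᴺ ≥ 4471, i.e. N ≥ 3.65.
So 4 decimal places suffice (1.12 m); 3 would allow up to 11.2 m.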